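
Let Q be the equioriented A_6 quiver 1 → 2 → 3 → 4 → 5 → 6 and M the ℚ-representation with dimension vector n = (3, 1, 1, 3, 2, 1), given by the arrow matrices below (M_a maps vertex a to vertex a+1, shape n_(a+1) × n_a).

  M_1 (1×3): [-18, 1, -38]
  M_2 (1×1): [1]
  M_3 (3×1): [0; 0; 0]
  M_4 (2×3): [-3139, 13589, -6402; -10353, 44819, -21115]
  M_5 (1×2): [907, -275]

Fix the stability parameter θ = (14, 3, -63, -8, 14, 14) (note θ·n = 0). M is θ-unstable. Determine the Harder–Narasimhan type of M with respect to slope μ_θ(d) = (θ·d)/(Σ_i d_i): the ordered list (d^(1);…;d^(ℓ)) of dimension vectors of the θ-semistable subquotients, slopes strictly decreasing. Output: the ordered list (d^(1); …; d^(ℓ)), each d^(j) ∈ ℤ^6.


Barcode: M ≅ I[1,1]^2, I[1,3], I[4,4], I[4,5], I[4,6]. HN layers by μ_θ (3 steps, strictly decreasing):
  μ^(1)=14; μ^(2)=-8; μ^(3)=-46/3

((2, 0, 0, 0, 2, 1); (0, 0, 0, 3, 0, 0); (1, 1, 1, 0, 0, 0))


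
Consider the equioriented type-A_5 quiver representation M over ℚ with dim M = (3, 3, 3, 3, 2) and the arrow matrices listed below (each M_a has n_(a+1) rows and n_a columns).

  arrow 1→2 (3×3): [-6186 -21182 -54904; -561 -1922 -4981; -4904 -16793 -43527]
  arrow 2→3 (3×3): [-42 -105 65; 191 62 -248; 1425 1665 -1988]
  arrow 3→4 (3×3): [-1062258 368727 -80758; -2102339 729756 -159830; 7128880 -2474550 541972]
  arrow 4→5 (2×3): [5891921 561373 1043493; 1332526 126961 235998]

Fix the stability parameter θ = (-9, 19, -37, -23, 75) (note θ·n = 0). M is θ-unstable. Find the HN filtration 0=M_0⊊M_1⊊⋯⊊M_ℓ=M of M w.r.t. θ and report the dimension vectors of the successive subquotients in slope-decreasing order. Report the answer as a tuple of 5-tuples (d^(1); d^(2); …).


Via rank(M_{q-1}∘⋯∘M_p): M ≅ I[1,1], I[1,3], I[1,5], I[2,5], I[4,4].
μ_θ-semistable layers: μ^(1)=75; μ^(2)=-9; μ^(3)=-25/2; μ^(4)=-41/3; μ^(5)=-23

((0, 0, 0, 0, 2); (2, 1, 1, 0, 0); (1, 1, 1, 1, 0); (0, 1, 1, 1, 0); (0, 0, 0, 1, 0))


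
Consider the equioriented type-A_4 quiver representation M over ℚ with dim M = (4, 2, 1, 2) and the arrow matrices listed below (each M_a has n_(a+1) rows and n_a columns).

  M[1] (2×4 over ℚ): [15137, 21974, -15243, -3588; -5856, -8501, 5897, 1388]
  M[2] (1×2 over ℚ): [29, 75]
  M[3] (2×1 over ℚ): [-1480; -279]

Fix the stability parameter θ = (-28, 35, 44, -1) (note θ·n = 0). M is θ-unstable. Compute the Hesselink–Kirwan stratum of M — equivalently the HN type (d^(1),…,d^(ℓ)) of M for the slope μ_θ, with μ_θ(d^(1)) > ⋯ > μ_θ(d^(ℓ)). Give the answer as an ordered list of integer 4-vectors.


Interval decomposition of M: I[1,1]^2, I[1,2], I[1,4], I[4,4].
HN type (ℓ=4): μ^(1)=35; μ^(2)=26; μ^(3)=-1; μ^(4)=-28

((0, 1, 0, 0); (0, 1, 1, 1); (0, 0, 0, 1); (4, 0, 0, 0))


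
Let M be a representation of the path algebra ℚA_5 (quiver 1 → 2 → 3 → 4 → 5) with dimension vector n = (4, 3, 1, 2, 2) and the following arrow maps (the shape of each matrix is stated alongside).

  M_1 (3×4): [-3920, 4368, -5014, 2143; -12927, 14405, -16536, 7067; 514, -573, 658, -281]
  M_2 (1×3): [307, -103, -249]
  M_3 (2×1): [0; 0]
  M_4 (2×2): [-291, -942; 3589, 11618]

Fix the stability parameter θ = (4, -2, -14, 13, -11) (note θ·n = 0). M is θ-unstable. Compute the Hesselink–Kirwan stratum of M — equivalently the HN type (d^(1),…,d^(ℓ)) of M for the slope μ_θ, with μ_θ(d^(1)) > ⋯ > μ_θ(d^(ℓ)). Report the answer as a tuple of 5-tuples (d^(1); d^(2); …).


Via rank(M_{q-1}∘⋯∘M_p): M ≅ I[1,1], I[1,2]^2, I[1,3], I[4,4], I[4,5], I[5,5].
μ_θ-semistable layers: μ^(1)=13; μ^(2)=4; μ^(3)=1; μ^(4)=-4; μ^(5)=-11

((0, 0, 0, 1, 0); (1, 0, 0, 0, 0); (2, 2, 0, 1, 1); (1, 1, 1, 0, 0); (0, 0, 0, 0, 1))


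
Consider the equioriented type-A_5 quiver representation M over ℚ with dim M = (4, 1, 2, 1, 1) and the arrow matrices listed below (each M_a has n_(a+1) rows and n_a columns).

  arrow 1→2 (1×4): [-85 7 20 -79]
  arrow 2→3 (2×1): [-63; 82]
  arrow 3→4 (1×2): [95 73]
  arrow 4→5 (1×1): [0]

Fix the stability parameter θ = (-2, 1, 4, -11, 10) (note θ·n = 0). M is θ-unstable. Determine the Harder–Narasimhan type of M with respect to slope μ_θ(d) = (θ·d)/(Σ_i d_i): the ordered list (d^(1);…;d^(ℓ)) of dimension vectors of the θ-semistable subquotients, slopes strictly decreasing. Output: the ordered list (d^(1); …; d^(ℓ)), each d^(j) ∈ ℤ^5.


Interval decomposition of M: I[1,1]^3, I[1,4], I[3,3], I[5,5].
HN type (ℓ=3): μ^(1)=10; μ^(2)=4; μ^(3)=-2

((0, 0, 0, 0, 1); (0, 0, 1, 0, 0); (4, 1, 1, 1, 0))


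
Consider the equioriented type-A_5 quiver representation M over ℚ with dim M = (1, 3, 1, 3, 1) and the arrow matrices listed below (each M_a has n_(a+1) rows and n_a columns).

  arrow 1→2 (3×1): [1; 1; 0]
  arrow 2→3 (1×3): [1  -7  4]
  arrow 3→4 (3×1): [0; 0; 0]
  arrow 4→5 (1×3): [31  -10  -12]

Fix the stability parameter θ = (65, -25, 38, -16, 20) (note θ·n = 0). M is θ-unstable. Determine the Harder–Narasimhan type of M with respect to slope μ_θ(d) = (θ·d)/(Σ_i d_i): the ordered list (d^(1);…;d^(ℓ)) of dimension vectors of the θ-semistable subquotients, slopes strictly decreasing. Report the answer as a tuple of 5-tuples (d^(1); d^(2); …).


Via rank(M_{q-1}∘⋯∘M_p): M ≅ I[1,3], I[2,2]^2, I[4,4]^2, I[4,5].
μ_θ-semistable layers: μ^(1)=38; μ^(2)=20; μ^(3)=-16; μ^(4)=-25

((0, 0, 1, 0, 0); (1, 1, 0, 0, 1); (0, 0, 0, 3, 0); (0, 2, 0, 0, 0))


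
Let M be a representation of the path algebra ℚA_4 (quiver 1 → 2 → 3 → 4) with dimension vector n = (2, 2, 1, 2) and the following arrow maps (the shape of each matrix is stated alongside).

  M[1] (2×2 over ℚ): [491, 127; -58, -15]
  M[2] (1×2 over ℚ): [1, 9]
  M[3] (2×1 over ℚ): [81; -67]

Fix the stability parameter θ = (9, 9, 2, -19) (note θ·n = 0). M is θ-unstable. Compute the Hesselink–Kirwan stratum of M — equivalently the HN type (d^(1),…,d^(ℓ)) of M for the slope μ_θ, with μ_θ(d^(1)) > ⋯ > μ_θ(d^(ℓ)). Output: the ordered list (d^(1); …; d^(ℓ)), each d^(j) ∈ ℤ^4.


Interval decomposition of M: I[1,2], I[1,4], I[4,4].
HN type (ℓ=3): μ^(1)=9; μ^(2)=1/4; μ^(3)=-19

((1, 1, 0, 0); (1, 1, 1, 1); (0, 0, 0, 1))


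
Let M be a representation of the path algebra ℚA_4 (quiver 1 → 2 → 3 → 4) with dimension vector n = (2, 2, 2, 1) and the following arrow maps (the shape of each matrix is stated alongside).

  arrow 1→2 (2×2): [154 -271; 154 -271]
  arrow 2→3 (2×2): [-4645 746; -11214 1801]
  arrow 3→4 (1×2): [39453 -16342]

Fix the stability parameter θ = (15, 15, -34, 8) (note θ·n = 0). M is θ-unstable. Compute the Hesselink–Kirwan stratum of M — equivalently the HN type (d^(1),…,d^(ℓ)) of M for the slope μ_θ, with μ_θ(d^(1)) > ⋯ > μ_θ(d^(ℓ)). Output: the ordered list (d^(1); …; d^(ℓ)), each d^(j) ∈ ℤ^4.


Via rank(M_{q-1}∘⋯∘M_p): M ≅ I[1,1], I[1,4], I[2,3].
μ_θ-semistable layers: μ^(1)=15; μ^(2)=8; μ^(3)=-4/3; μ^(4)=-19/2

((1, 0, 0, 0); (0, 0, 0, 1); (1, 1, 1, 0); (0, 1, 1, 0))


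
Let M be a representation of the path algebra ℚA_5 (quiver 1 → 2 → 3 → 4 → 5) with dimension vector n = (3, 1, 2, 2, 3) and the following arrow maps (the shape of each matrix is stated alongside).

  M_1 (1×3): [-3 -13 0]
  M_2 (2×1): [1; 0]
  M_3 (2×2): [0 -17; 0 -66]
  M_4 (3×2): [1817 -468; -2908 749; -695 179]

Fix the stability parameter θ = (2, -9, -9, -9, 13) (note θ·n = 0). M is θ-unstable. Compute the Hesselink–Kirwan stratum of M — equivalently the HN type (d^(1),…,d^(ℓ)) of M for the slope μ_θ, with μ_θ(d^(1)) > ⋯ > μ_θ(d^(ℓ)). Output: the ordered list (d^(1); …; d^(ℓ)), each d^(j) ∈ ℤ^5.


Via rank(M_{q-1}∘⋯∘M_p): M ≅ I[1,1]^2, I[1,3], I[3,5], I[4,5], I[5,5].
μ_θ-semistable layers: μ^(1)=13; μ^(2)=2; μ^(3)=-16/3; μ^(4)=-9

((0, 0, 0, 0, 3); (2, 0, 0, 0, 0); (1, 1, 1, 0, 0); (0, 0, 1, 2, 0))


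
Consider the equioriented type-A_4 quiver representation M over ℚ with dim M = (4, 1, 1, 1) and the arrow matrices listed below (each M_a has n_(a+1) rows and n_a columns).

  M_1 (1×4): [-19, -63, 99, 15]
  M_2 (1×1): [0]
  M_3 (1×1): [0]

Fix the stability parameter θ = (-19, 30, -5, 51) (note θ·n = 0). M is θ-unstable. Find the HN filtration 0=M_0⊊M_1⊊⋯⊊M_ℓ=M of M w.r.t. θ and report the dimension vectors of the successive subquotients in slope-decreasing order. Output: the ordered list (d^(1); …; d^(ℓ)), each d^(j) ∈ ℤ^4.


Barcode: M ≅ I[1,1]^3, I[1,2], I[3,3], I[4,4]. HN layers by μ_θ (4 steps, strictly decreasing):
  μ^(1)=51; μ^(2)=30; μ^(3)=-5; μ^(4)=-19

((0, 0, 0, 1); (0, 1, 0, 0); (0, 0, 1, 0); (4, 0, 0, 0))


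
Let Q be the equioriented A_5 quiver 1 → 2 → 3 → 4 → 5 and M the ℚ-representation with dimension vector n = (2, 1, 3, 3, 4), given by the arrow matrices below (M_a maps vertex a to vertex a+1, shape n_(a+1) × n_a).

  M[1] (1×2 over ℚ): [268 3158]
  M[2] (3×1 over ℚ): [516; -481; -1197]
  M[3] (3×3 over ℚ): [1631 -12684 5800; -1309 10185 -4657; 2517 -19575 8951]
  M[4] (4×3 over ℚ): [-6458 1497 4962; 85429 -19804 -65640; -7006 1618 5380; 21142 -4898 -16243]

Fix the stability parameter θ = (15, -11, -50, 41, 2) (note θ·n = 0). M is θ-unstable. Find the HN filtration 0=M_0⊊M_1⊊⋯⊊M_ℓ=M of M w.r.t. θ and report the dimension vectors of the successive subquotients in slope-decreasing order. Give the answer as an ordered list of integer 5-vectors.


Via rank(M_{q-1}∘⋯∘M_p): M ≅ I[1,1], I[1,3], I[3,5]^2, I[4,5], I[5,5].
μ_θ-semistable layers: μ^(1)=43/2; μ^(2)=15; μ^(3)=2; μ^(4)=-46/3; μ^(5)=-50

((0, 0, 0, 3, 3); (1, 0, 0, 0, 0); (0, 0, 0, 0, 1); (1, 1, 1, 0, 0); (0, 0, 2, 0, 0))


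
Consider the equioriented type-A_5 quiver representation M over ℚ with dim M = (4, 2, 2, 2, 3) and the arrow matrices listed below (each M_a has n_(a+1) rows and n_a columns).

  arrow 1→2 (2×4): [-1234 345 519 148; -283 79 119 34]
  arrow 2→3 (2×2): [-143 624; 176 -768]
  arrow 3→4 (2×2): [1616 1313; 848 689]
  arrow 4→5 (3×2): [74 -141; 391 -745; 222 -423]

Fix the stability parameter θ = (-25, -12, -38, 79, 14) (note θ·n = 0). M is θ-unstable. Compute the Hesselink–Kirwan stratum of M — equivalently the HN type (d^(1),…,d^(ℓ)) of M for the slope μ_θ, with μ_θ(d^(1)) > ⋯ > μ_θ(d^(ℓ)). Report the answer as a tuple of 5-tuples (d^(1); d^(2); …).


Interval decomposition of M: I[1,1]^2, I[1,2], I[1,3], I[3,5], I[4,5], I[5,5].
HN type (ℓ=5): μ^(1)=93/2; μ^(2)=14; μ^(3)=-12; μ^(4)=-25; μ^(5)=-38

((0, 0, 0, 2, 2); (0, 0, 0, 0, 1); (0, 1, 0, 0, 0); (4, 1, 1, 0, 0); (0, 0, 1, 0, 0))


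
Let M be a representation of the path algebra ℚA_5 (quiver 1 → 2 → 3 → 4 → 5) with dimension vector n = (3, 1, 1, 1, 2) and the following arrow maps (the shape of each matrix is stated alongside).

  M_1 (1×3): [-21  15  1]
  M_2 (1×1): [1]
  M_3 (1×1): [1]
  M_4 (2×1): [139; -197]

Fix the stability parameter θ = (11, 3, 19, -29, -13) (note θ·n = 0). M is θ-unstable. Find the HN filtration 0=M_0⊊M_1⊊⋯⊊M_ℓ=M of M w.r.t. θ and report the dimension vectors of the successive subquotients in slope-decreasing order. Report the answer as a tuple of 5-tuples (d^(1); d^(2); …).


Barcode: M ≅ I[1,1]^2, I[1,5], I[5,5]. HN layers by μ_θ (3 steps, strictly decreasing):
  μ^(1)=11; μ^(2)=-9/5; μ^(3)=-13

((2, 0, 0, 0, 0); (1, 1, 1, 1, 1); (0, 0, 0, 0, 1))


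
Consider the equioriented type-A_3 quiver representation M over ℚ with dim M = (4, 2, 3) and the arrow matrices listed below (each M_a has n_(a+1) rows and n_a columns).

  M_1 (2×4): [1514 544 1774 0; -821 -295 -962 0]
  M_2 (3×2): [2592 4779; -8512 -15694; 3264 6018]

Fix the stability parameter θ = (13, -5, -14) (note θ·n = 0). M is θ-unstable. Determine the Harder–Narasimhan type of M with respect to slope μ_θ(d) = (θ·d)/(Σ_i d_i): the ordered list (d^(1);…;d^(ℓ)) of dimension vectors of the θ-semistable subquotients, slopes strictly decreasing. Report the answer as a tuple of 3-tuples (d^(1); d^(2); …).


Barcode: M ≅ I[1,1]^2, I[1,2], I[1,3], I[3,3]^2. HN layers by μ_θ (4 steps, strictly decreasing):
  μ^(1)=13; μ^(2)=4; μ^(3)=-2; μ^(4)=-14

((2, 0, 0); (1, 1, 0); (1, 1, 1); (0, 0, 2))


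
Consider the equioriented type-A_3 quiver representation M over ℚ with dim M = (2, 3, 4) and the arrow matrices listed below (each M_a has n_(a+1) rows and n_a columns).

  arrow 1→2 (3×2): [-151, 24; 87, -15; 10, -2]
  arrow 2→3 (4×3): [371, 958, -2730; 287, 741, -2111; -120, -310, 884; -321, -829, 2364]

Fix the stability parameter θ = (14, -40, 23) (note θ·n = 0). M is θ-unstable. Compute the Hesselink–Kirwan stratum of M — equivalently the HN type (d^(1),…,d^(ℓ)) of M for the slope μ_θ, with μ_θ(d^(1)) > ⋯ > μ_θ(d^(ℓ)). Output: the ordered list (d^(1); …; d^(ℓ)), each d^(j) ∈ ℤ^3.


Interval decomposition of M: I[1,3]^2, I[2,3], I[3,3].
HN type (ℓ=3): μ^(1)=23; μ^(2)=-13; μ^(3)=-40

((0, 0, 4); (2, 2, 0); (0, 1, 0))


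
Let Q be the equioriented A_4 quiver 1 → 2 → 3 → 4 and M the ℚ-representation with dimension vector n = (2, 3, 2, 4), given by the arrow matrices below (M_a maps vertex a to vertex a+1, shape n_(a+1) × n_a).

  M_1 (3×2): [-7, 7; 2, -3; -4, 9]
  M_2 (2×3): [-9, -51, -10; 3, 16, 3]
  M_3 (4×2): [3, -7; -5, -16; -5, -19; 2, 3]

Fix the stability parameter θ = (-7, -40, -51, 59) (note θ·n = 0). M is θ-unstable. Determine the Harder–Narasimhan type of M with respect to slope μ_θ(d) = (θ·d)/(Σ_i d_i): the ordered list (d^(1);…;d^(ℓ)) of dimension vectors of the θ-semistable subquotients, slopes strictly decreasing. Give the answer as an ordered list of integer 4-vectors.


Interval decomposition of M: I[1,2], I[1,4], I[2,4], I[4,4]^2.
HN type (ℓ=4): μ^(1)=59; μ^(2)=-47/2; μ^(3)=-98/3; μ^(4)=-91/2

((0, 0, 0, 4); (1, 1, 0, 0); (1, 1, 1, 0); (0, 1, 1, 0))


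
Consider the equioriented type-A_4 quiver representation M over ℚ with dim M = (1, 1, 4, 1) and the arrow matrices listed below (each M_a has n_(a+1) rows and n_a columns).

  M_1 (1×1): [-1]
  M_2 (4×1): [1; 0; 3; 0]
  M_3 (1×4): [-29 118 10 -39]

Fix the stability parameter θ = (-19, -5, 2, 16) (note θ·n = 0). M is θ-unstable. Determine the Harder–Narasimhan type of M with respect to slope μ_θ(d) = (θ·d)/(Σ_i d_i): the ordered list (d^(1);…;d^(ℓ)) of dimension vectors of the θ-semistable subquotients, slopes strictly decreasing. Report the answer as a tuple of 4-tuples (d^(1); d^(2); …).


Interval decomposition of M: I[1,4], I[3,3]^3.
HN type (ℓ=4): μ^(1)=16; μ^(2)=2; μ^(3)=-5; μ^(4)=-19

((0, 0, 0, 1); (0, 0, 4, 0); (0, 1, 0, 0); (1, 0, 0, 0))


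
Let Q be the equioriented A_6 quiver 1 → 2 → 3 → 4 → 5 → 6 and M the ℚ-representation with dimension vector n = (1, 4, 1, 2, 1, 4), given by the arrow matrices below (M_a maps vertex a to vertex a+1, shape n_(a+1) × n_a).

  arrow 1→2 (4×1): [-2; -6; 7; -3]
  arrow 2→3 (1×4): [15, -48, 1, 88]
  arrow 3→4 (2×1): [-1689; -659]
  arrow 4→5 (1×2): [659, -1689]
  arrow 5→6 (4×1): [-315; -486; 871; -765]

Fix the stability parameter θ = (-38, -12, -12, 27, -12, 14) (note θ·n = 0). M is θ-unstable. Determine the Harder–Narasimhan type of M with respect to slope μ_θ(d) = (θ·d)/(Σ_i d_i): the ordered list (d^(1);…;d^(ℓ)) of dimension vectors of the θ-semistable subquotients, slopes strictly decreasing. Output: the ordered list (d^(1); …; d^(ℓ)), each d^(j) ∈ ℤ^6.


Barcode: M ≅ I[1,4], I[2,2]^3, I[4,6], I[6,6]^3. HN layers by μ_θ (5 steps, strictly decreasing):
  μ^(1)=27; μ^(2)=14; μ^(3)=15/2; μ^(4)=-12; μ^(5)=-38

((0, 0, 0, 1, 0, 0); (0, 0, 0, 0, 0, 4); (0, 0, 0, 1, 1, 0); (0, 4, 1, 0, 0, 0); (1, 0, 0, 0, 0, 0))


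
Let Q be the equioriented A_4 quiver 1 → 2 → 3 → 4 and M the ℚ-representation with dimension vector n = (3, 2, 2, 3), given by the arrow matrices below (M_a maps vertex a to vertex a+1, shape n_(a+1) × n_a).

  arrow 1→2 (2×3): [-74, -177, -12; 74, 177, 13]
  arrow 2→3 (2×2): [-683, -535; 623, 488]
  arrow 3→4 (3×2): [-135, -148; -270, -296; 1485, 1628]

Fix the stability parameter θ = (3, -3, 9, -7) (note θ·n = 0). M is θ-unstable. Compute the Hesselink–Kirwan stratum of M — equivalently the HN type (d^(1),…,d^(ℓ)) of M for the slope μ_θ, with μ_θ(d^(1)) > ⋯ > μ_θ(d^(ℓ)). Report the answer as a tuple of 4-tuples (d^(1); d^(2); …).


Via rank(M_{q-1}∘⋯∘M_p): M ≅ I[1,1], I[1,3], I[1,4], I[4,4]^2.
μ_θ-semistable layers: μ^(1)=9; μ^(2)=3; μ^(3)=1; μ^(4)=0; μ^(5)=-7

((0, 0, 1, 0); (1, 0, 0, 0); (0, 0, 1, 1); (2, 2, 0, 0); (0, 0, 0, 2))


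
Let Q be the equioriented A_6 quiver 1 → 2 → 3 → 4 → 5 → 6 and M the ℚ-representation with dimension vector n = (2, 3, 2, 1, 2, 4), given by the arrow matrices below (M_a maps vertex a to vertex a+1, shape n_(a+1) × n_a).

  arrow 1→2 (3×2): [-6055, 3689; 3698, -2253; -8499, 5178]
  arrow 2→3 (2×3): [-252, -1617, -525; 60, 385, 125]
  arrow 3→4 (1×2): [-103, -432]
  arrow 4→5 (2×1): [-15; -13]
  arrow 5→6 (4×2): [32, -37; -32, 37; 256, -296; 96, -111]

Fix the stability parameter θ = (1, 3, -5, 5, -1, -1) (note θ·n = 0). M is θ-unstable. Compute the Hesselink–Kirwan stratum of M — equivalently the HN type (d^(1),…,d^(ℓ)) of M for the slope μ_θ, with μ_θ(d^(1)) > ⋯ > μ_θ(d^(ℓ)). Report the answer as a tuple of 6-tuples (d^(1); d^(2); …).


Via rank(M_{q-1}∘⋯∘M_p): M ≅ I[1,2], I[1,6], I[2,2], I[3,3], I[5,5], I[6,6]^3.
μ_θ-semistable layers: μ^(1)=3; μ^(2)=1; μ^(3)=-1/3; μ^(4)=-1; μ^(5)=-5

((0, 2, 0, 0, 0, 0); (1, 0, 0, 1, 1, 1); (1, 1, 1, 0, 0, 0); (0, 0, 0, 0, 1, 3); (0, 0, 1, 0, 0, 0))


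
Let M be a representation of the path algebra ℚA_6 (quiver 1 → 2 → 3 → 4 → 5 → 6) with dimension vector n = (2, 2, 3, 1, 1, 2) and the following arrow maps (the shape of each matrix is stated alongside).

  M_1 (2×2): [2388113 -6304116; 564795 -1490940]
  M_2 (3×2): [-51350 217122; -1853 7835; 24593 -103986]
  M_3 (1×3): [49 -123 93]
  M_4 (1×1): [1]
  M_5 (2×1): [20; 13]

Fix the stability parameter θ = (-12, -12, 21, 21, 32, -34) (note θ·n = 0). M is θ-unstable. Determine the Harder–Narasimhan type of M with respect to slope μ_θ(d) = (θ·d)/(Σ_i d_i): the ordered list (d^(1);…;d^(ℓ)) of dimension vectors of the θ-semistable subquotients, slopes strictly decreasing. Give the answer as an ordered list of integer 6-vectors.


Interval decomposition of M: I[1,1], I[1,6], I[2,3], I[3,3], I[6,6].
HN type (ℓ=4): μ^(1)=21; μ^(2)=10; μ^(3)=-12; μ^(4)=-34

((0, 0, 2, 0, 0, 0); (0, 0, 1, 1, 1, 1); (2, 2, 0, 0, 0, 0); (0, 0, 0, 0, 0, 1))


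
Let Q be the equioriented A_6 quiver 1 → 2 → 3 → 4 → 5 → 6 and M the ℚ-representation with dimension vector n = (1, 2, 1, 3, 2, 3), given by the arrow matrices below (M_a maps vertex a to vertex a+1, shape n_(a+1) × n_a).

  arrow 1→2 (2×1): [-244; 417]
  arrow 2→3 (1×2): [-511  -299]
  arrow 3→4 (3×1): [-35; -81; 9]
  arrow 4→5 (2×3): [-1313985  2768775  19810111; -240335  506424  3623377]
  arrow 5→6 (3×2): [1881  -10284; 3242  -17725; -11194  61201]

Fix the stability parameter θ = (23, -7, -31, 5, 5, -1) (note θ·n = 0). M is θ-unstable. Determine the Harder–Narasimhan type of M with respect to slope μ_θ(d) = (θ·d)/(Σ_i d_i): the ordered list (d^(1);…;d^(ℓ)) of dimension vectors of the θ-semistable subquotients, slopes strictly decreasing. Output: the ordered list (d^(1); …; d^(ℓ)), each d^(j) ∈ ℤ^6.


Via rank(M_{q-1}∘⋯∘M_p): M ≅ I[1,6], I[2,2], I[4,4], I[4,6], I[6,6].
μ_θ-semistable layers: μ^(1)=5; μ^(2)=3; μ^(3)=-1; μ^(4)=-5; μ^(5)=-7

((0, 0, 0, 1, 0, 0); (0, 0, 0, 2, 2, 2); (0, 0, 0, 0, 0, 1); (1, 1, 1, 0, 0, 0); (0, 1, 0, 0, 0, 0))


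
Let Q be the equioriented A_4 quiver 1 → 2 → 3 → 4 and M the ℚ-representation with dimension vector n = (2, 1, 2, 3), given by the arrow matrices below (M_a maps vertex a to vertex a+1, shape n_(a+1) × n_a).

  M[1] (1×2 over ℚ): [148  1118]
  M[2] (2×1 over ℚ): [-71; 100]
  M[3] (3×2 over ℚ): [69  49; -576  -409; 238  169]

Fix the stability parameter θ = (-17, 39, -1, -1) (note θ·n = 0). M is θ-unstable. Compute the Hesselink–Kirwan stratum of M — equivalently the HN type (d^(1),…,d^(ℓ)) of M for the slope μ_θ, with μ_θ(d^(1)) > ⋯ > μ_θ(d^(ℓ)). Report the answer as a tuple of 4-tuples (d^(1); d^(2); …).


Via rank(M_{q-1}∘⋯∘M_p): M ≅ I[1,1], I[1,4], I[3,4], I[4,4].
μ_θ-semistable layers: μ^(1)=37/3; μ^(2)=-1; μ^(3)=-17

((0, 1, 1, 1); (0, 0, 1, 2); (2, 0, 0, 0))


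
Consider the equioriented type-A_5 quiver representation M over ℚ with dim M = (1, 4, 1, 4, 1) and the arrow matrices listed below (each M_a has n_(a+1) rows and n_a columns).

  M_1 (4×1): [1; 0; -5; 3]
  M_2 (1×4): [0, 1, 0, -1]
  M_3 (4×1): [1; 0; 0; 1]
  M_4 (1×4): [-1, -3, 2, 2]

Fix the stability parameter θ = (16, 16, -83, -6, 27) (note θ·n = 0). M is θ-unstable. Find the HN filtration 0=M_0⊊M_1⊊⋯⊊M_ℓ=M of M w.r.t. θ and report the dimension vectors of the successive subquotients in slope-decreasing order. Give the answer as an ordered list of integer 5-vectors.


Barcode: M ≅ I[1,5], I[2,2]^3, I[4,4]^3. HN layers by μ_θ (4 steps, strictly decreasing):
  μ^(1)=27; μ^(2)=16; μ^(3)=-6; μ^(4)=-17

((0, 0, 0, 0, 1); (0, 3, 0, 0, 0); (0, 0, 0, 4, 0); (1, 1, 1, 0, 0))


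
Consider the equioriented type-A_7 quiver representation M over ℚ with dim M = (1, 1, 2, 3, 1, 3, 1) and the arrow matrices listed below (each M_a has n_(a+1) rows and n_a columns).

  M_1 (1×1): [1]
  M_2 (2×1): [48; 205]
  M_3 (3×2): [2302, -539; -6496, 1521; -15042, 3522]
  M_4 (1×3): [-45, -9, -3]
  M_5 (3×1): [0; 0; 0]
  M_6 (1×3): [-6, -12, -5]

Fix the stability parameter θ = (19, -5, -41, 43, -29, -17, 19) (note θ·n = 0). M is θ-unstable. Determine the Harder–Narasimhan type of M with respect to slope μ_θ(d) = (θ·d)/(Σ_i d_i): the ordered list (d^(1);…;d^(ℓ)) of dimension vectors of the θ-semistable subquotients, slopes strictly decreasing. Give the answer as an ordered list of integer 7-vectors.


Via rank(M_{q-1}∘⋯∘M_p): M ≅ I[1,4], I[3,4], I[4,5], I[6,6]^2, I[6,7].
μ_θ-semistable layers: μ^(1)=43; μ^(2)=19; μ^(3)=7; μ^(4)=-9; μ^(5)=-17; μ^(6)=-41

((0, 0, 0, 2, 0, 0, 0); (0, 0, 0, 0, 0, 0, 1); (0, 0, 0, 1, 1, 0, 0); (1, 1, 1, 0, 0, 0, 0); (0, 0, 0, 0, 0, 3, 0); (0, 0, 1, 0, 0, 0, 0))


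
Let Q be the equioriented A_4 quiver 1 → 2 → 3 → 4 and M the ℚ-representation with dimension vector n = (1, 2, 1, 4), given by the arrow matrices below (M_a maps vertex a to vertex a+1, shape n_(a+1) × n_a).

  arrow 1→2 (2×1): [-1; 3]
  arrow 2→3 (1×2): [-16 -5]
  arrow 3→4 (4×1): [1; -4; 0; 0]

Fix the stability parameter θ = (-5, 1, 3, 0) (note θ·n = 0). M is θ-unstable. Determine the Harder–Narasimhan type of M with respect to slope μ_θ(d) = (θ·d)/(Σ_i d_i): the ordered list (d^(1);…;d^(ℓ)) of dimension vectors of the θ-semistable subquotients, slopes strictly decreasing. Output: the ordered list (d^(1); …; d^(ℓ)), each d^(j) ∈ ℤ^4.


Interval decomposition of M: I[1,4], I[2,2], I[4,4]^3.
HN type (ℓ=4): μ^(1)=3/2; μ^(2)=1; μ^(3)=0; μ^(4)=-5

((0, 0, 1, 1); (0, 2, 0, 0); (0, 0, 0, 3); (1, 0, 0, 0))


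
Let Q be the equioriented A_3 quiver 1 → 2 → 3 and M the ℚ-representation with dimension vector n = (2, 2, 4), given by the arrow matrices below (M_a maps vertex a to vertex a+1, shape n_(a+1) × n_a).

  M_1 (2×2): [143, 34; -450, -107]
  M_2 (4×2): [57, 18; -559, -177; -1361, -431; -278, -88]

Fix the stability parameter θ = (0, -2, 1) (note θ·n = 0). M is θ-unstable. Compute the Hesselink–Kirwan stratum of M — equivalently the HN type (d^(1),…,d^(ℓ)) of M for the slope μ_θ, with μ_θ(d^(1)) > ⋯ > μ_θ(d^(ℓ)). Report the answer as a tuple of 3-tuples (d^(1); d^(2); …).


Barcode: M ≅ I[1,3]^2, I[3,3]^2. HN layers by μ_θ (2 steps, strictly decreasing):
  μ^(1)=1; μ^(2)=-1

((0, 0, 4); (2, 2, 0))


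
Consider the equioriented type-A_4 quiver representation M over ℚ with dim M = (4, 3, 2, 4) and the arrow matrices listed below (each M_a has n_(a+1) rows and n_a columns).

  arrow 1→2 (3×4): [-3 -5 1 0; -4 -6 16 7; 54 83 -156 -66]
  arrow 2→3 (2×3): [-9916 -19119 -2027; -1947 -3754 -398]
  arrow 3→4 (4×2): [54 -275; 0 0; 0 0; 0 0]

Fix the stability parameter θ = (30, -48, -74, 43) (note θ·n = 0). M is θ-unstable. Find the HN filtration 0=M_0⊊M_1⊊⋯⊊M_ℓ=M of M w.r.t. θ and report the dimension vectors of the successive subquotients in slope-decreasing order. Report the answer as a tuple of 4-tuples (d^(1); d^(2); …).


Interval decomposition of M: I[1,1], I[1,2], I[1,3], I[1,4], I[4,4]^3.
HN type (ℓ=4): μ^(1)=43; μ^(2)=30; μ^(3)=-9; μ^(4)=-92/3

((0, 0, 0, 4); (1, 0, 0, 0); (1, 1, 0, 0); (2, 2, 2, 0))


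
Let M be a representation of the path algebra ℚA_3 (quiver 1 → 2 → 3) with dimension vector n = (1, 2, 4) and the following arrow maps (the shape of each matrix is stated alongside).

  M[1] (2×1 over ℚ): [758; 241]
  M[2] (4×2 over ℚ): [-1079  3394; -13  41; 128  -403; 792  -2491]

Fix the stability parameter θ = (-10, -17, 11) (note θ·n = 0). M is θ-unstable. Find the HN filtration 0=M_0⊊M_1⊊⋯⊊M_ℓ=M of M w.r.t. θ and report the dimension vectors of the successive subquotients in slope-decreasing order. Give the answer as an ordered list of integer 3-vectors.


Via rank(M_{q-1}∘⋯∘M_p): M ≅ I[1,3], I[2,3], I[3,3]^2.
μ_θ-semistable layers: μ^(1)=11; μ^(2)=-27/2; μ^(3)=-17

((0, 0, 4); (1, 1, 0); (0, 1, 0))


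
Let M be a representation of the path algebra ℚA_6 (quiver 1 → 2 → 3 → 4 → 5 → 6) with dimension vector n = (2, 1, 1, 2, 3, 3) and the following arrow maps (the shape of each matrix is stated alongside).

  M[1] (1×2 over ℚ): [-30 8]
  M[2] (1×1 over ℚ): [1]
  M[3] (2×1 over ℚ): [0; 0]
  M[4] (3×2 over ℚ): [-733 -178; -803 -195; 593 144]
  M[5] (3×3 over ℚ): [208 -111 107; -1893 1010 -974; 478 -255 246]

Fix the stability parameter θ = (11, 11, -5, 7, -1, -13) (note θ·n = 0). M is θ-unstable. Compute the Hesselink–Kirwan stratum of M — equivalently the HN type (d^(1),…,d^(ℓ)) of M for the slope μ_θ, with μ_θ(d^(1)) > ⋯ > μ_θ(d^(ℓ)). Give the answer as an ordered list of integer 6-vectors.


Barcode: M ≅ I[1,1], I[1,3], I[4,6]^2, I[5,6]. HN layers by μ_θ (4 steps, strictly decreasing):
  μ^(1)=11; μ^(2)=17/3; μ^(3)=-7/3; μ^(4)=-7

((1, 0, 0, 0, 0, 0); (1, 1, 1, 0, 0, 0); (0, 0, 0, 2, 2, 2); (0, 0, 0, 0, 1, 1))


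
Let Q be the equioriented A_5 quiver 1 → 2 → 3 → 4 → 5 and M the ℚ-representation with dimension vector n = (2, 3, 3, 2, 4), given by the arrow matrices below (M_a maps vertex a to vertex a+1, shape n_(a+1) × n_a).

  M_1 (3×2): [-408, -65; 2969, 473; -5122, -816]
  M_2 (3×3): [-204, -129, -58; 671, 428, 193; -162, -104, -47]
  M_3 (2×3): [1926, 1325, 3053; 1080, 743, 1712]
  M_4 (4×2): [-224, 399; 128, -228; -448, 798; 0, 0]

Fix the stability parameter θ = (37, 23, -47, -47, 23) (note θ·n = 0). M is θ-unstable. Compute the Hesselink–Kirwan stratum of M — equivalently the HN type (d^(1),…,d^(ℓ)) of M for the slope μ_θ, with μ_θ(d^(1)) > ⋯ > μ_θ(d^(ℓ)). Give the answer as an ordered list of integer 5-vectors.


Barcode: M ≅ I[1,3], I[1,5], I[2,4], I[5,5]^3. HN layers by μ_θ (4 steps, strictly decreasing):
  μ^(1)=23; μ^(2)=13/3; μ^(3)=-17/2; μ^(4)=-71/3

((0, 0, 0, 0, 4); (1, 1, 1, 0, 0); (1, 1, 1, 1, 0); (0, 1, 1, 1, 0))


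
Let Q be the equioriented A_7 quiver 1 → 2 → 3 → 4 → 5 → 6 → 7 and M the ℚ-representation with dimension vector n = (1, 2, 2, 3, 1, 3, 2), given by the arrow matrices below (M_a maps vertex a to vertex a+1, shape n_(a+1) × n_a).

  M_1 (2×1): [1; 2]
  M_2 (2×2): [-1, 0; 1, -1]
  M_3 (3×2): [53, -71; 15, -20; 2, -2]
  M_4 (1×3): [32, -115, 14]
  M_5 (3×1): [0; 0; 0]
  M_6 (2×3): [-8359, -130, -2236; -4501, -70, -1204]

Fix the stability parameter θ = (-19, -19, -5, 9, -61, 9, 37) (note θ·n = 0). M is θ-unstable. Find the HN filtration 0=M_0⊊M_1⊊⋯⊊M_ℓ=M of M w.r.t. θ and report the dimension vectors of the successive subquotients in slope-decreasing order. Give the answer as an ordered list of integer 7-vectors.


Barcode: M ≅ I[1,5], I[2,4], I[4,4], I[6,6]^2, I[6,7], I[7,7]. HN layers by μ_θ (4 steps, strictly decreasing):
  μ^(1)=37; μ^(2)=9; μ^(3)=-5; μ^(4)=-19

((0, 0, 0, 0, 0, 0, 2); (0, 0, 0, 2, 0, 3, 0); (0, 0, 1, 0, 0, 0, 0); (1, 2, 1, 1, 1, 0, 0))


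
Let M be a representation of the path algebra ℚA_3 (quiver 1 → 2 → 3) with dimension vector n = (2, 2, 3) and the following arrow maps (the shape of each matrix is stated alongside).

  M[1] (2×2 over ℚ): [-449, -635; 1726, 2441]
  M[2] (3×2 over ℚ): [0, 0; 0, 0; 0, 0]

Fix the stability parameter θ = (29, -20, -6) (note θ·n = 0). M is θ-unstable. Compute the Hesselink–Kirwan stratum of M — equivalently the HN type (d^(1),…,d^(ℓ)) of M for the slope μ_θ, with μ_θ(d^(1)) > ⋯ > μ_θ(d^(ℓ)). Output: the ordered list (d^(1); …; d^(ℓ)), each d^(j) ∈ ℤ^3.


Barcode: M ≅ I[1,2]^2, I[3,3]^3. HN layers by μ_θ (2 steps, strictly decreasing):
  μ^(1)=9/2; μ^(2)=-6

((2, 2, 0); (0, 0, 3))


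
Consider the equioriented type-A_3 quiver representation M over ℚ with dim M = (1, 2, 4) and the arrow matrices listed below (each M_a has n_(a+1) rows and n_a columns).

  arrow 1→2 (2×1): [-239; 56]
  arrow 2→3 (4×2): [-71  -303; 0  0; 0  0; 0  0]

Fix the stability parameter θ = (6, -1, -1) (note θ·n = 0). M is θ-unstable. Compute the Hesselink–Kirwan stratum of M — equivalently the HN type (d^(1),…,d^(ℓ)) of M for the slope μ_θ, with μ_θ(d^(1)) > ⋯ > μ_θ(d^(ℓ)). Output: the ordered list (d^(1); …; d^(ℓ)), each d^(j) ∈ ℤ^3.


Interval decomposition of M: I[1,3], I[2,2], I[3,3]^3.
HN type (ℓ=2): μ^(1)=4/3; μ^(2)=-1

((1, 1, 1); (0, 1, 3))


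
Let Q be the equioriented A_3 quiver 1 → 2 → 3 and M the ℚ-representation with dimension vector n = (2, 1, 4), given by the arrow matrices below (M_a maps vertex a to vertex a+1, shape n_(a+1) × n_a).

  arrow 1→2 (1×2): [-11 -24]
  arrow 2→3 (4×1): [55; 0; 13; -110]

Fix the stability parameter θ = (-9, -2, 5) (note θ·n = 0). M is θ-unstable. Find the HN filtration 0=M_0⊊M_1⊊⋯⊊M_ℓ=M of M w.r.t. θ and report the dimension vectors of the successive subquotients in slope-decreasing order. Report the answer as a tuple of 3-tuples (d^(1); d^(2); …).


Via rank(M_{q-1}∘⋯∘M_p): M ≅ I[1,1], I[1,3], I[3,3]^3.
μ_θ-semistable layers: μ^(1)=5; μ^(2)=-2; μ^(3)=-9

((0, 0, 4); (0, 1, 0); (2, 0, 0))


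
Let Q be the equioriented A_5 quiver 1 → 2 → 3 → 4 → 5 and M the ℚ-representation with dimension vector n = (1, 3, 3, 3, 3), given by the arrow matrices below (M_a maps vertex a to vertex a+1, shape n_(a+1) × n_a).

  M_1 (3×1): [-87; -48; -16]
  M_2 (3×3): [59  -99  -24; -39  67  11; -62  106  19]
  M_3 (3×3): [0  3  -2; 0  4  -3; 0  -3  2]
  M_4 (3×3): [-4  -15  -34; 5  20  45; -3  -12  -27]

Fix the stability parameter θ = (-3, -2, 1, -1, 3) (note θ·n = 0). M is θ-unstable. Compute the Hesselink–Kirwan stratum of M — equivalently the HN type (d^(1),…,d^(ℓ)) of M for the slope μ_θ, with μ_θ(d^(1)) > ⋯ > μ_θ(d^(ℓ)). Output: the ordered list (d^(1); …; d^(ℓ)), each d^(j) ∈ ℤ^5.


Interval decomposition of M: I[1,4], I[2,3], I[2,5], I[4,5], I[5,5].
HN type (ℓ=6): μ^(1)=3; μ^(2)=1; μ^(3)=0; μ^(4)=-1; μ^(5)=-2; μ^(6)=-3

((0, 0, 0, 0, 3); (0, 0, 1, 0, 0); (0, 0, 2, 2, 0); (0, 0, 0, 1, 0); (0, 3, 0, 0, 0); (1, 0, 0, 0, 0))


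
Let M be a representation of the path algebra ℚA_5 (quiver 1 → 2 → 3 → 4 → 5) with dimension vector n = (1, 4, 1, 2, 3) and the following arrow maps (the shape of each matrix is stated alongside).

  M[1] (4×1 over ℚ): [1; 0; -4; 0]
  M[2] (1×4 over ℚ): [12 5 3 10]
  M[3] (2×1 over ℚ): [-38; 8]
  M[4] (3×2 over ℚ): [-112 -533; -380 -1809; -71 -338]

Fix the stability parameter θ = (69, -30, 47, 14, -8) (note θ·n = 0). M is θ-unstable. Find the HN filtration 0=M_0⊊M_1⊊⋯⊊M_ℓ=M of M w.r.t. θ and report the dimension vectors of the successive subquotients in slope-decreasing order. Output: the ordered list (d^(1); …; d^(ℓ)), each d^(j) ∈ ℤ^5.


Via rank(M_{q-1}∘⋯∘M_p): M ≅ I[1,2], I[2,2]^2, I[2,5], I[4,5], I[5,5].
μ_θ-semistable layers: μ^(1)=39/2; μ^(2)=53/3; μ^(3)=3; μ^(4)=-8; μ^(5)=-30

((1, 1, 0, 0, 0); (0, 0, 1, 1, 1); (0, 0, 0, 1, 1); (0, 0, 0, 0, 1); (0, 3, 0, 0, 0))


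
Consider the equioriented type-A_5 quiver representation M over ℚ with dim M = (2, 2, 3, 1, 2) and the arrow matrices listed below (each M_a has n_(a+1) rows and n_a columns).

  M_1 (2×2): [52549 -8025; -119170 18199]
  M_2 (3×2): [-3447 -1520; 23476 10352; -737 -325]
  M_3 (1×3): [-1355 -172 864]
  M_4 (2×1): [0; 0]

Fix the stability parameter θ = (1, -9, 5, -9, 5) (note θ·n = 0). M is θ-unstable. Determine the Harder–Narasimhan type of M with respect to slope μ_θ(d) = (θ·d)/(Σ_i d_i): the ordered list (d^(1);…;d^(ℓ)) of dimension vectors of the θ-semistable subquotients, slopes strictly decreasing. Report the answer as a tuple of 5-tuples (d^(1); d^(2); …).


Barcode: M ≅ I[1,3], I[1,4], I[3,3], I[5,5]^2. HN layers by μ_θ (3 steps, strictly decreasing):
  μ^(1)=5; μ^(2)=-2; μ^(3)=-4

((0, 0, 2, 0, 2); (0, 0, 1, 1, 0); (2, 2, 0, 0, 0))


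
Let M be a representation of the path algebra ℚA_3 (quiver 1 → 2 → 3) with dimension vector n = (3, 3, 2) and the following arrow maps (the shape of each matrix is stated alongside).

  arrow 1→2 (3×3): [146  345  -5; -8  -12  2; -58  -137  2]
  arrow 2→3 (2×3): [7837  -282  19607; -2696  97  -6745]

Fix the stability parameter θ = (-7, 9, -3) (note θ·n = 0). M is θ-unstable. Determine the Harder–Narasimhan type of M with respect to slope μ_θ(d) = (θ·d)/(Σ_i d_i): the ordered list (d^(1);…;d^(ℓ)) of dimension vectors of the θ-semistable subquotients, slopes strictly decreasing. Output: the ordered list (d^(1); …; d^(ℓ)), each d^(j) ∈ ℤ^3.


Barcode: M ≅ I[1,1], I[1,3]^2, I[2,2]. HN layers by μ_θ (3 steps, strictly decreasing):
  μ^(1)=9; μ^(2)=3; μ^(3)=-7

((0, 1, 0); (0, 2, 2); (3, 0, 0))


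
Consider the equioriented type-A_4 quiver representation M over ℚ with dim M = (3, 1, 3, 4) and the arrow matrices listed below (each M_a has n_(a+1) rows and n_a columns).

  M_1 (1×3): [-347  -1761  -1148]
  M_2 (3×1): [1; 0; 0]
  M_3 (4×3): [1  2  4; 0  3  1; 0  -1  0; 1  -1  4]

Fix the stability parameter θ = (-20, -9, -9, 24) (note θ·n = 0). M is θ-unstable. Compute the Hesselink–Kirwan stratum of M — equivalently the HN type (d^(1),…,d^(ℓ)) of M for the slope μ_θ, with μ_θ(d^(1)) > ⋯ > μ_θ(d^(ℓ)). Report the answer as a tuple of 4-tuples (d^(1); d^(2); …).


Via rank(M_{q-1}∘⋯∘M_p): M ≅ I[1,1]^2, I[1,4], I[3,4]^2, I[4,4].
μ_θ-semistable layers: μ^(1)=24; μ^(2)=-9; μ^(3)=-20

((0, 0, 0, 4); (0, 1, 3, 0); (3, 0, 0, 0))


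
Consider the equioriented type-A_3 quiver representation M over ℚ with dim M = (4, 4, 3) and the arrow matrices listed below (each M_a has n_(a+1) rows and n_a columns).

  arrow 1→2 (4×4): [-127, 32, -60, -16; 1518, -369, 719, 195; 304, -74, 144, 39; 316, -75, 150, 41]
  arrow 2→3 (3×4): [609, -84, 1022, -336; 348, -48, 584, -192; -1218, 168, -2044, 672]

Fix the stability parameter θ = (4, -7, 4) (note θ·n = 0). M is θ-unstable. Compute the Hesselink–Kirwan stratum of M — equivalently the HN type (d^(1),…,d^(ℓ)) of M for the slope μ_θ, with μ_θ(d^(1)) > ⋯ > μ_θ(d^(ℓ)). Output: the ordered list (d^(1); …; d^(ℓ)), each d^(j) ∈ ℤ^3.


Barcode: M ≅ I[1,2]^3, I[1,3], I[3,3]^2. HN layers by μ_θ (2 steps, strictly decreasing):
  μ^(1)=4; μ^(2)=-3/2

((0, 0, 3); (4, 4, 0))


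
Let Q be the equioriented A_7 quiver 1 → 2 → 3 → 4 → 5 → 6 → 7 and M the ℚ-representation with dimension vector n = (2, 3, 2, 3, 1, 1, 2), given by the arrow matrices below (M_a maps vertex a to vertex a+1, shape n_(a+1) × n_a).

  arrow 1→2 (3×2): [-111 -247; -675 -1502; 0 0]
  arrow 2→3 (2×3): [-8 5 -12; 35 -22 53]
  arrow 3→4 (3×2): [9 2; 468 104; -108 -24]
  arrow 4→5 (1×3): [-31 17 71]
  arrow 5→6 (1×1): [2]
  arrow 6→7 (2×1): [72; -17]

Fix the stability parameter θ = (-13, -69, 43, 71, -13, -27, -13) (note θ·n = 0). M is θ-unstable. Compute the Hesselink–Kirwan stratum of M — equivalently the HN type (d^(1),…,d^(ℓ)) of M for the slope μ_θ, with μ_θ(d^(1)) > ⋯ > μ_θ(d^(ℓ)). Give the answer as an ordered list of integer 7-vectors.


Via rank(M_{q-1}∘⋯∘M_p): M ≅ I[1,3], I[1,7], I[2,2], I[4,4]^2, I[7,7].
μ_θ-semistable layers: μ^(1)=71; μ^(2)=43; μ^(3)=61/5; μ^(4)=-13; μ^(5)=-41; μ^(6)=-69

((0, 0, 0, 2, 0, 0, 0); (0, 0, 1, 0, 0, 0, 0); (0, 0, 1, 1, 1, 1, 1); (0, 0, 0, 0, 0, 0, 1); (2, 2, 0, 0, 0, 0, 0); (0, 1, 0, 0, 0, 0, 0))


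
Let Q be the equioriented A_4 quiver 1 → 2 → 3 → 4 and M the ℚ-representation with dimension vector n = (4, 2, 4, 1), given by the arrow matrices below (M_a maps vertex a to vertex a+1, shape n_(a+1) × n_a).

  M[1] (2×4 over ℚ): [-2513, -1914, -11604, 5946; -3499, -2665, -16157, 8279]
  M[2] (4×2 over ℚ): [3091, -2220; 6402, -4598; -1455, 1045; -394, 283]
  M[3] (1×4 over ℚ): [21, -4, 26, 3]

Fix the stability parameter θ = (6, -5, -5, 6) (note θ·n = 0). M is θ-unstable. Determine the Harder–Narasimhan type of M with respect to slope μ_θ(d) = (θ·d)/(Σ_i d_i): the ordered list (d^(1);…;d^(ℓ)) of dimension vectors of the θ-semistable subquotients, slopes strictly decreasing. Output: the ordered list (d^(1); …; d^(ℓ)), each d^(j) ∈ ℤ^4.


Via rank(M_{q-1}∘⋯∘M_p): M ≅ I[1,1]^2, I[1,3], I[1,4], I[3,3]^2.
μ_θ-semistable layers: μ^(1)=6; μ^(2)=-4/3; μ^(3)=-5

((2, 0, 0, 1); (2, 2, 2, 0); (0, 0, 2, 0))


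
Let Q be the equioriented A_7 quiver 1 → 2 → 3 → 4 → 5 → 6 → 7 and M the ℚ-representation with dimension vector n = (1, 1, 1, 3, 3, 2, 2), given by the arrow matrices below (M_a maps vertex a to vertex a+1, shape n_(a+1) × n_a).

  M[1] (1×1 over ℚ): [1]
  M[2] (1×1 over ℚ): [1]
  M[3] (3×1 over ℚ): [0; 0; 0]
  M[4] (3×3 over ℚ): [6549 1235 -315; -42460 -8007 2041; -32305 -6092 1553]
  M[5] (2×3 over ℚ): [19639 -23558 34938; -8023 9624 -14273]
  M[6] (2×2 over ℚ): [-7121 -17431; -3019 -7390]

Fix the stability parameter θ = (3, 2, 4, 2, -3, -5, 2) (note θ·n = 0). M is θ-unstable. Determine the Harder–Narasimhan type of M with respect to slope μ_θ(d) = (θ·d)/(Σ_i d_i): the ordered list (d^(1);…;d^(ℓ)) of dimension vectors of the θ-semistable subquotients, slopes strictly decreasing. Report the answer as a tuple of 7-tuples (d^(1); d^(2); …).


Interval decomposition of M: I[1,3], I[4,5], I[4,7]^2.
HN type (ℓ=5): μ^(1)=4; μ^(2)=5/2; μ^(3)=2; μ^(4)=-1/2; μ^(5)=-2

((0, 0, 1, 0, 0, 0, 0); (1, 1, 0, 0, 0, 0, 0); (0, 0, 0, 0, 0, 0, 2); (0, 0, 0, 1, 1, 0, 0); (0, 0, 0, 2, 2, 2, 0))


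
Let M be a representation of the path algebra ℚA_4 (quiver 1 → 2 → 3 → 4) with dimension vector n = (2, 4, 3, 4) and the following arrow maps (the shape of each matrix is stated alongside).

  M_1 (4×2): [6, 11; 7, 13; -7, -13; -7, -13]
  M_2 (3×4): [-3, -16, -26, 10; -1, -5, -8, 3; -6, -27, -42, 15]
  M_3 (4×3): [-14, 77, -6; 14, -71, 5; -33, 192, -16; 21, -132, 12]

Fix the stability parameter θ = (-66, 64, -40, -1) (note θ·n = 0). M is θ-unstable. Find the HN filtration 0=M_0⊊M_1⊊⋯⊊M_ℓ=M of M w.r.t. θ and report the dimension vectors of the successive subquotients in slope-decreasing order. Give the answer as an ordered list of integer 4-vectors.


Interval decomposition of M: I[1,2], I[1,4], I[2,2], I[2,4], I[3,4], I[4,4].
HN type (ℓ=5): μ^(1)=64; μ^(2)=23/3; μ^(3)=-1; μ^(4)=-40; μ^(5)=-66

((0, 2, 0, 0); (0, 2, 2, 2); (0, 0, 0, 2); (0, 0, 1, 0); (2, 0, 0, 0))
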